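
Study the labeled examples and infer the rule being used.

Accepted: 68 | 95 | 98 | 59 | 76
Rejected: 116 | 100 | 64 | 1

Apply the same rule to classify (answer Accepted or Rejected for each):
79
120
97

Accepted, Rejected, Accepted

The rule appears to be: digit sum ≥ 11.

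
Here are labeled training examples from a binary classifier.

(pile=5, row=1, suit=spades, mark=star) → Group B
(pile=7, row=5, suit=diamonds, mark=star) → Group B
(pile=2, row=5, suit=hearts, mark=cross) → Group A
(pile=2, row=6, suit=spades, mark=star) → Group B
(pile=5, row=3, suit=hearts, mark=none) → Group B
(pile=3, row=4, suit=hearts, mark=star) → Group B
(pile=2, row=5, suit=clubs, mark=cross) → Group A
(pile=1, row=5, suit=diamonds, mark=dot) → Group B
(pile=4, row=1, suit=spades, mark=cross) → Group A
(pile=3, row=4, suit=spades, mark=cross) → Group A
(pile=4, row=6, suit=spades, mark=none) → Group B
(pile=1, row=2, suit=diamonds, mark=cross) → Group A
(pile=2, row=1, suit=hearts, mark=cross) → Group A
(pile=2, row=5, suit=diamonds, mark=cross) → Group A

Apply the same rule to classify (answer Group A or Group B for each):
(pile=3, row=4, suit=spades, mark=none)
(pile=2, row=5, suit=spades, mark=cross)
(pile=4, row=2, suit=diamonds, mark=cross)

Group B, Group A, Group A

Comparing the two groups points to one rule — mark is cross.
Group B: (pile=3, row=4, suit=spades, mark=none), since mark is none.
Group A: (pile=2, row=5, suit=spades, mark=cross), since mark is cross.
Group A: (pile=4, row=2, suit=diamonds, mark=cross), since mark is cross.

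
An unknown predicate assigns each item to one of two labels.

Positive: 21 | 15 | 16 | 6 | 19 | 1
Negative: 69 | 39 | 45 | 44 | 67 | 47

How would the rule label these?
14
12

Positive, Positive

The classifier is using: at most 21.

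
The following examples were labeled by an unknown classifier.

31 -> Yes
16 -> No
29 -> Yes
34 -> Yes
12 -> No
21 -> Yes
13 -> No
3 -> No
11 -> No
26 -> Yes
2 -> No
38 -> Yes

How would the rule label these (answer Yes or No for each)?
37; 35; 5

Yes, Yes, No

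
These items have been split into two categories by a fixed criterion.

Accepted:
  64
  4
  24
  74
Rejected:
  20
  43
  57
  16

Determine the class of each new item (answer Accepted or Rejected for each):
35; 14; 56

The classifier is using: ends in digit 4.
35 — last digit 5, hence Rejected. 14 — last digit 4, hence Accepted. 56 — last digit 6, hence Rejected.

Rejected, Accepted, Rejected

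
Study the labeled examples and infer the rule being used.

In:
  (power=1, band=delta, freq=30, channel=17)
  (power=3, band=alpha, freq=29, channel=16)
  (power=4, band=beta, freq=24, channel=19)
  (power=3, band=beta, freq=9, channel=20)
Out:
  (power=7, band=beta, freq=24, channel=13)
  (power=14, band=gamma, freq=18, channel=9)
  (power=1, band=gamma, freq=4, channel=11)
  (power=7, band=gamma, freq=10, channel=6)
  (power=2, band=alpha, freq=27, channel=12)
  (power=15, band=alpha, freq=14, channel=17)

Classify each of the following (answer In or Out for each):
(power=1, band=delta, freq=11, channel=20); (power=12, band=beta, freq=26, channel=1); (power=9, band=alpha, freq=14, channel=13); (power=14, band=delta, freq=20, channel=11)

In, Out, Out, Out

All 'In' examples share one property — power ≤ 4 AND channel ≥ 13 — and every 'Out' example lacks it.
(power=1, band=delta, freq=11, channel=20): power = 1, channel = 20 — passes, so In.
(power=12, band=beta, freq=26, channel=1): power = 12, channel = 1 — lacks this property, so Out.
(power=9, band=alpha, freq=14, channel=13): power = 9, channel = 13 — lacks this property, so Out.
(power=14, band=delta, freq=20, channel=11): power = 14, channel = 11 — lacks this property, so Out.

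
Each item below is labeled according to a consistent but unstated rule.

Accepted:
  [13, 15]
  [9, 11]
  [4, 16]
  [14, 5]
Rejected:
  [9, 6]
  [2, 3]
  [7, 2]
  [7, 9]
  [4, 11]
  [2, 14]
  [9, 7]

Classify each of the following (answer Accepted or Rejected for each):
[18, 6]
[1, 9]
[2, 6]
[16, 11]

Rule: sum ≥ 19. This holds for each 'Accepted' example and fails for each 'Rejected' one.
[18, 6]: Accepted (18+6 = 24).
[1, 9]: Rejected (1+9 = 10).
[2, 6]: Rejected (2+6 = 8).
[16, 11]: Accepted (16+11 = 27).

Accepted, Rejected, Rejected, Accepted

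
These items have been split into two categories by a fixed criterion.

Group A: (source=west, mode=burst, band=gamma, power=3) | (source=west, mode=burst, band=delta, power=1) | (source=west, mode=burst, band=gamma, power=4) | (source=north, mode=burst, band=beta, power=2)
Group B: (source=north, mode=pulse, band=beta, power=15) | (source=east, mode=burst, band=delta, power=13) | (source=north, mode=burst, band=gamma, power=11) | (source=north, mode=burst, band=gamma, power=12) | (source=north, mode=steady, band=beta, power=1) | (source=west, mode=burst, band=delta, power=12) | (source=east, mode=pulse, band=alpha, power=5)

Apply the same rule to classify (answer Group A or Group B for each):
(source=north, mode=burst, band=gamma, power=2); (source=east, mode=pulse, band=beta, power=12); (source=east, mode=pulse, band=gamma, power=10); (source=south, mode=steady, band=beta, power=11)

'Group A' ⟺ mode is burst AND power ≤ 4.

Group A, Group B, Group B, Group B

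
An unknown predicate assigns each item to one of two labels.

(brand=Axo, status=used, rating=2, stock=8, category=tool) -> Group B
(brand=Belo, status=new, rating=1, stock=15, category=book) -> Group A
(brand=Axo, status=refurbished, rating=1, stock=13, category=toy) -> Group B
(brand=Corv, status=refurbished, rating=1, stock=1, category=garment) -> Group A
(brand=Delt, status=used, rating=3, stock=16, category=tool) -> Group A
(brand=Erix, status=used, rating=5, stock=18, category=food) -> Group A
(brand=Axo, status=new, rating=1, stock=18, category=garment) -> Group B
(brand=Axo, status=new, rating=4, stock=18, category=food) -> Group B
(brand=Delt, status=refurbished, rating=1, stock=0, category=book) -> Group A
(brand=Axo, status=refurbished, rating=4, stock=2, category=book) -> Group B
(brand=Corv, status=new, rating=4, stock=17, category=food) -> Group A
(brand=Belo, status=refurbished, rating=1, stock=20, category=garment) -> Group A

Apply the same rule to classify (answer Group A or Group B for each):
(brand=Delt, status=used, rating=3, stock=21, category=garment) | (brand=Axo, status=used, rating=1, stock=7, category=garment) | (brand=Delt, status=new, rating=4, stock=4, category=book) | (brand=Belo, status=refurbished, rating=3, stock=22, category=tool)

Looking at the examples, the only property every 'Group A' case has and every 'Group B' case lacks is: brand is not Axo.
(brand=Delt, status=used, rating=3, stock=21, category=garment): Group A (brand is Delt). (brand=Axo, status=used, rating=1, stock=7, category=garment): Group B (brand is Axo). (brand=Delt, status=new, rating=4, stock=4, category=book): Group A (brand is Delt). (brand=Belo, status=refurbished, rating=3, stock=22, category=tool): Group A (brand is Belo).

Group A, Group B, Group A, Group A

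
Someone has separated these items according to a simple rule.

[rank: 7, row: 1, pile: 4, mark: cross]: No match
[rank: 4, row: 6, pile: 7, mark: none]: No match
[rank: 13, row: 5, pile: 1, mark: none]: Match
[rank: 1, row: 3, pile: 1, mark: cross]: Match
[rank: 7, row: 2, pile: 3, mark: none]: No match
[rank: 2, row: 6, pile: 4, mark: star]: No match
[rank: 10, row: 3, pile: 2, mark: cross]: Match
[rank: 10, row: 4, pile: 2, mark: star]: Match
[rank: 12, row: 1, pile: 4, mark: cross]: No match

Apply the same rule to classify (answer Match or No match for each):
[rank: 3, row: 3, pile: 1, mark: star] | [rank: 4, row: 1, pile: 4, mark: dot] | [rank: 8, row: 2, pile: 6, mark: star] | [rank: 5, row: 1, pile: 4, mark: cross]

Match, No match, No match, No match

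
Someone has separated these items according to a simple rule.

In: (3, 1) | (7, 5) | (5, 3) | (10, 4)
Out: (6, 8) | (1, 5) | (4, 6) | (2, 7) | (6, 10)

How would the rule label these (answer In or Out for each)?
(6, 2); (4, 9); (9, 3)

The common property of the 'In' items is: first > second. No 'Out' item has it.
(6, 2) → 6 > 2 → In.
(4, 9) → 4 < 9 → Out.
(9, 3) → 9 > 3 → In.

In, Out, In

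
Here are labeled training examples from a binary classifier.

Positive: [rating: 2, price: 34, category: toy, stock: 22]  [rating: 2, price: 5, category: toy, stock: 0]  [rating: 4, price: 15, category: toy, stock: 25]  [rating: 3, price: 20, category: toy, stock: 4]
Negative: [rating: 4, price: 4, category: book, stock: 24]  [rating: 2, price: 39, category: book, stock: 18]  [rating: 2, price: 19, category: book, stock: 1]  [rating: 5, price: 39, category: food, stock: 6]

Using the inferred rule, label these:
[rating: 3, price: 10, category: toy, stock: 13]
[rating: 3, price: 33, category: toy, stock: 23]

Positive, Positive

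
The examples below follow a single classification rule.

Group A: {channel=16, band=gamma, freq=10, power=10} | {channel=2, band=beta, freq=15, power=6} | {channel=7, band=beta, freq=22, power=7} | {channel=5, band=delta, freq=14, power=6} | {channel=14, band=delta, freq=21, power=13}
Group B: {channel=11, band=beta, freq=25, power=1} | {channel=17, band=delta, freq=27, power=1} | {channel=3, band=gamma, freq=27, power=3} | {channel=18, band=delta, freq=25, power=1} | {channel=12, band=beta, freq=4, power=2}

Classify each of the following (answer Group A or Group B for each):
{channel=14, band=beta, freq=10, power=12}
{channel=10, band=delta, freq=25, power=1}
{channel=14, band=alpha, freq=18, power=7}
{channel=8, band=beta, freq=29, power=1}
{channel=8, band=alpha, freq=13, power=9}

Rule: power ≥ 6. This holds for each 'Group A' example and fails for each 'Group B' one.
{channel=14, band=beta, freq=10, power=12}: power = 12 — passes, so Group A.
{channel=10, band=delta, freq=25, power=1}: power = 1 — does not fit, so Group B.
{channel=14, band=alpha, freq=18, power=7}: power = 7 — passes, so Group A.
{channel=8, band=beta, freq=29, power=1}: power = 1 — does not fit, so Group B.
{channel=8, band=alpha, freq=13, power=9}: power = 9 — passes, so Group A.

Group A, Group B, Group A, Group B, Group A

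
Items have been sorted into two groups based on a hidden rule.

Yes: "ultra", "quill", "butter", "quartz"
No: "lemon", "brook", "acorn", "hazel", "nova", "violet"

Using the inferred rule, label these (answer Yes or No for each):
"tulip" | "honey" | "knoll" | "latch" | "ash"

Yes, No, No, No, No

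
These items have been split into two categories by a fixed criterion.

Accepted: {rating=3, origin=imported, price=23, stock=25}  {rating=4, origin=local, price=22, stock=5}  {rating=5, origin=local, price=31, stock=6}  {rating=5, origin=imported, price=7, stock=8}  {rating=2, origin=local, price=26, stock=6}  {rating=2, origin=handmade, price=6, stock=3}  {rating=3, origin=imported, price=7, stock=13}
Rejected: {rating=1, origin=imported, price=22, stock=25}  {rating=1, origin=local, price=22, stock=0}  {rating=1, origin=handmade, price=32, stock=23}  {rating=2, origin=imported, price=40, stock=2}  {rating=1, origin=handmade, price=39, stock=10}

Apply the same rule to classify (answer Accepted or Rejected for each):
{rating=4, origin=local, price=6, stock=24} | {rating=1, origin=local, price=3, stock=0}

The common property of the 'Accepted' items is: stock ≥ 3 AND rating ≥ 2. No 'Rejected' item has it.
{rating=4, origin=local, price=6, stock=24} — stock = 24, rating = 4, hence Accepted. {rating=1, origin=local, price=3, stock=0} — stock = 0, rating = 1, hence Rejected.

Accepted, Rejected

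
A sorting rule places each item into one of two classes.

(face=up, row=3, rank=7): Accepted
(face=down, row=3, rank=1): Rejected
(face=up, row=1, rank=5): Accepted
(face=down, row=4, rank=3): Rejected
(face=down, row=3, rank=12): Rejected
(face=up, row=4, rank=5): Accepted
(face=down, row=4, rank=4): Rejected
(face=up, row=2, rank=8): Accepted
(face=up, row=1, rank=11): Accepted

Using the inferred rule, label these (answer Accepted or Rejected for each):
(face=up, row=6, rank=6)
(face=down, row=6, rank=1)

The distinguishing property — face is up — holds for all the 'Accepted' cases and none of the 'Rejected' cases.

Accepted, Rejected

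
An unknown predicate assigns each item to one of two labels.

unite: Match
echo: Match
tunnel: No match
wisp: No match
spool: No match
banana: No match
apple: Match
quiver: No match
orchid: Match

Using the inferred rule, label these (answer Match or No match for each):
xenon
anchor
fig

No match, Match, No match

The rule appears to be: starts with a vowel.
xenon: starts with 'x' — fails this test, so No match. anchor: starts with 'a' — matches, so Match. fig: starts with 'f' — fails this test, so No match.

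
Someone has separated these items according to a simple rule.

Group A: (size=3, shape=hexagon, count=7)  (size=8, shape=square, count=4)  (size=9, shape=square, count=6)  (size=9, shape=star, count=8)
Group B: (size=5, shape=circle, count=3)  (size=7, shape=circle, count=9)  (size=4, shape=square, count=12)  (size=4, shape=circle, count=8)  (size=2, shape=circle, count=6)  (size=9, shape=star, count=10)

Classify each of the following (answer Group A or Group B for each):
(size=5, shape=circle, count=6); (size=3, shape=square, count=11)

Group B, Group B

Rule: shape is not circle AND count ≤ 8. This holds for each 'Group A' example and fails for each 'Group B' one.
(size=5, shape=circle, count=6) — shape is circle, count = 6, hence Group B.
(size=3, shape=square, count=11) — shape is square, count = 11, hence Group B.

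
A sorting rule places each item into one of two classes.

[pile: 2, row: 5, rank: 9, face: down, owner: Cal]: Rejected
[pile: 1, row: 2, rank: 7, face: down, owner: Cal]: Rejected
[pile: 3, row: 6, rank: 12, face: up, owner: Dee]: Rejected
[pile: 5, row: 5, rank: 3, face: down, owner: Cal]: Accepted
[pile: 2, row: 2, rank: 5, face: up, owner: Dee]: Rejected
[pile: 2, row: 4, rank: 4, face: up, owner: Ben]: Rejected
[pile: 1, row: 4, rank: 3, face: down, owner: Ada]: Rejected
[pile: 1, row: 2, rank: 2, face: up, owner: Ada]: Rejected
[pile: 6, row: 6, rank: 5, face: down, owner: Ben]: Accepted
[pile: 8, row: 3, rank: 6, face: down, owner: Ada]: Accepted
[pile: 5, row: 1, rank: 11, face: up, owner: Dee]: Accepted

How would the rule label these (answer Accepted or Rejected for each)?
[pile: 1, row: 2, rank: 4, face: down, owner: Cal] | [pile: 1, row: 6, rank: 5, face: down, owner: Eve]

Rejected, Rejected

A rule that fits every label: pile ≥ 5 — true of each 'Accepted' example, false of each 'Rejected' one.
[pile: 1, row: 2, rank: 4, face: down, owner: Cal]: pile = 1 — doesn't match, so Rejected.
[pile: 1, row: 6, rank: 5, face: down, owner: Eve]: pile = 1 — doesn't match, so Rejected.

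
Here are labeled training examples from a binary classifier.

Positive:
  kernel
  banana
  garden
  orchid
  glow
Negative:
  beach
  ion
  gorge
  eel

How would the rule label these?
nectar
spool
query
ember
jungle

Positive, Negative, Negative, Negative, Positive

Every 'Positive' example satisfies: even length. None of the 'Negative' examples do.
nectar → length 6 → Positive.
spool → length 5 → Negative.
query → length 5 → Negative.
ember → length 5 → Negative.
jungle → length 6 → Positive.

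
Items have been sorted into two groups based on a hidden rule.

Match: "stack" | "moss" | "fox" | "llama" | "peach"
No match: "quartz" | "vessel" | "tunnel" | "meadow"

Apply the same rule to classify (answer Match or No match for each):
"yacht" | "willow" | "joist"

All 'Match' examples share one property — length ≤ 5 — and every 'No match' example lacks it.
"yacht": length 5 — passes, so Match.
"willow": length 6 — does not satisfy this, so No match.
"joist": length 5 — passes, so Match.

Match, No match, Match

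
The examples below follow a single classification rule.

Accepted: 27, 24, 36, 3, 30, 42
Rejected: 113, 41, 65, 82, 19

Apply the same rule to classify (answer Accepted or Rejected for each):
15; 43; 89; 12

The classifier is using: multiple of 3.
Accepted: 15, since 15 = 3·5. Rejected: 43, since 43 = 3·14 + 1. Rejected: 89, since 89 = 3·29 + 2. Accepted: 12, since 12 = 3·4.

Accepted, Rejected, Rejected, Accepted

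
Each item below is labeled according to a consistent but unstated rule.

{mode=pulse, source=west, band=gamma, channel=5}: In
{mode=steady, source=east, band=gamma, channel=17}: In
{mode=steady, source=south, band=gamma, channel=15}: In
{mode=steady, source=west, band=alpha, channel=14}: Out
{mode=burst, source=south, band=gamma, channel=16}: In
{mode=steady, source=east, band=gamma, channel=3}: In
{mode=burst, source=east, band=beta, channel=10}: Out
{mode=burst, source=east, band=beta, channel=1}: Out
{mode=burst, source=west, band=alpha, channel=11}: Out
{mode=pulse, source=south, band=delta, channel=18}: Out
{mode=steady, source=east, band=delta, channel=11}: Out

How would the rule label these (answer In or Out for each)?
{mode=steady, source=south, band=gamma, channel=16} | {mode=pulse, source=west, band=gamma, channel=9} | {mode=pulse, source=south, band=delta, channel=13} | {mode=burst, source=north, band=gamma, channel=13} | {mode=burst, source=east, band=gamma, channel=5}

Rule: band is gamma. This holds for each 'In' example and fails for each 'Out' one.
{mode=steady, source=south, band=gamma, channel=16}: band is gamma, meets the rule → In.
{mode=pulse, source=west, band=gamma, channel=9}: band is gamma, meets the rule → In.
{mode=pulse, source=south, band=delta, channel=13}: band is delta, does not pass → Out.
{mode=burst, source=north, band=gamma, channel=13}: band is gamma, meets the rule → In.
{mode=burst, source=east, band=gamma, channel=5}: band is gamma, meets the rule → In.

In, In, Out, In, In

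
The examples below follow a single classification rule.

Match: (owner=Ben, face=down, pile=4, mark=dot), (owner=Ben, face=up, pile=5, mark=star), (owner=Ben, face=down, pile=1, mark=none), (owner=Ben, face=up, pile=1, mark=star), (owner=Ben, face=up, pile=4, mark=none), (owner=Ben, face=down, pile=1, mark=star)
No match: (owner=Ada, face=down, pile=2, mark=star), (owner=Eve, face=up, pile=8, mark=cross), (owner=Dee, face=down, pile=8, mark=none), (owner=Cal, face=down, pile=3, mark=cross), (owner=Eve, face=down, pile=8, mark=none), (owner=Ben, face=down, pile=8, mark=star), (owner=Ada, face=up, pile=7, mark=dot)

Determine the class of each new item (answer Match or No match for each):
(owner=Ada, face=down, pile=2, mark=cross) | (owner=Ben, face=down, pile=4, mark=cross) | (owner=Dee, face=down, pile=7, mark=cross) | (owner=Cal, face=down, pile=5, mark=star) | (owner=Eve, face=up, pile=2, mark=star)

The common property of the 'Match' items is: owner is Ben AND pile ≤ 5. No 'No match' item has it.

No match, Match, No match, No match, No match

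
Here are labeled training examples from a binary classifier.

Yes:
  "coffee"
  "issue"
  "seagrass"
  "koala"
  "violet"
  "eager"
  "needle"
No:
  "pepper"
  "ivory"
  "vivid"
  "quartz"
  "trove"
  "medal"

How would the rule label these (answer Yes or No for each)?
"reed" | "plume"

No, No

All 'Yes' examples share one property — has ≥ 3 vowels — and every 'No' example lacks it.
No: "reed", since 2 vowels.
No: "plume", since 2 vowels.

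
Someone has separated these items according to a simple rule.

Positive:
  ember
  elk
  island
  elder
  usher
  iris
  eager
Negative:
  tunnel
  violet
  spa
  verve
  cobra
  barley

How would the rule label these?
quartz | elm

The rule appears to be: starts with a vowel.
quartz → starts with 'q' → Negative. elm → starts with 'e' → Positive.

Negative, Positive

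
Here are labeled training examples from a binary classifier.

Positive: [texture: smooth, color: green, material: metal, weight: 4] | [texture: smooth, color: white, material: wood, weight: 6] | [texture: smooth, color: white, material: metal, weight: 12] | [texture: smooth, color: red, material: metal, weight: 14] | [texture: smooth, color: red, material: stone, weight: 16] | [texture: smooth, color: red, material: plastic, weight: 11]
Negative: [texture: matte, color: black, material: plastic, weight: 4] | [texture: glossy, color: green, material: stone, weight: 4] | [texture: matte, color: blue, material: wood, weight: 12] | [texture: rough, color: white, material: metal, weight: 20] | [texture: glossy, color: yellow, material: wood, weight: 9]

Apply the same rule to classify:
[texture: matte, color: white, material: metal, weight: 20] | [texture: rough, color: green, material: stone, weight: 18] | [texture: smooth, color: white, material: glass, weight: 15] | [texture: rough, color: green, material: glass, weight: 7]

Negative, Negative, Positive, Negative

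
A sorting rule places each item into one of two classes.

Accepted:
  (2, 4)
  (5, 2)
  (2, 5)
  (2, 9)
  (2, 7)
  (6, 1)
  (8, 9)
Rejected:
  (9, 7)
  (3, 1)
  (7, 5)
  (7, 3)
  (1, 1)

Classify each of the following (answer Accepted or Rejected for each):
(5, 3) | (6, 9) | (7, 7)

Rejected, Accepted, Rejected

The classifier is using: product is even.
(5, 3): Rejected (5·3 = 15).
(6, 9): Accepted (6·9 = 54).
(7, 7): Rejected (7·7 = 49).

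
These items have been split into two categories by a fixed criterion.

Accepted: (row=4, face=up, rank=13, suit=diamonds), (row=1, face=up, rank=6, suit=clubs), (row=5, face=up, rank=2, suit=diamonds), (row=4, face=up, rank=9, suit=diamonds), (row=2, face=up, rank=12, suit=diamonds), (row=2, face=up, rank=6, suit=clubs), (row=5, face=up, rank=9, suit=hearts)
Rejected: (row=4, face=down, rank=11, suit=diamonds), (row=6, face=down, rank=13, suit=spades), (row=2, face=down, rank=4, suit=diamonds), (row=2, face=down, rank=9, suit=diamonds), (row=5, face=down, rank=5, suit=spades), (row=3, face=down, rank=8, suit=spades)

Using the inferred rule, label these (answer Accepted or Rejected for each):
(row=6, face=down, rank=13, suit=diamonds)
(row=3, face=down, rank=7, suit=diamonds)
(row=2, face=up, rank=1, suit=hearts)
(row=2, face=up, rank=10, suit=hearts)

Rejected, Rejected, Accepted, Accepted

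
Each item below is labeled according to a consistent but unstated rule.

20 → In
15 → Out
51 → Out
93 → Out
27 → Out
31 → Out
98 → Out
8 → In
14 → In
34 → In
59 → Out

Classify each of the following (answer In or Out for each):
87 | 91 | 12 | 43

Rule: even AND at most 34. This holds for each 'In' example and fails for each 'Out' one.
87: Out (87 is odd, 87 > 34).
91: Out (91 is odd, 91 > 34).
12: In (12 is even, 12 ≤ 34).
43: Out (43 is odd, 43 > 34).

Out, Out, In, Out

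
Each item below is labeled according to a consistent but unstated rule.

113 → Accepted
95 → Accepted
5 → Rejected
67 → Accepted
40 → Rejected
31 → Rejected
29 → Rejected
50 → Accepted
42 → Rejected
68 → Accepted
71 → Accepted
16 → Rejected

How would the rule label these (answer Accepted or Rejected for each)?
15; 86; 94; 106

A rule that fits every label: at least 50 — true of each 'Accepted' example, false of each 'Rejected' one.

Rejected, Accepted, Accepted, Accepted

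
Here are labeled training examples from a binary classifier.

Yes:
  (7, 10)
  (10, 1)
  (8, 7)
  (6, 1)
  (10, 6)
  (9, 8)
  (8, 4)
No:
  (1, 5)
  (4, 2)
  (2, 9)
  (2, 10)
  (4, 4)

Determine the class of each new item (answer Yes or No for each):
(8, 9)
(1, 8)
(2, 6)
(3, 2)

Yes, No, No, No

'Yes' ⟺ first ≥ 5.
(8, 9) → first 8 → Yes.
(1, 8) → first 1 → No.
(2, 6) → first 2 → No.
(3, 2) → first 3 → No.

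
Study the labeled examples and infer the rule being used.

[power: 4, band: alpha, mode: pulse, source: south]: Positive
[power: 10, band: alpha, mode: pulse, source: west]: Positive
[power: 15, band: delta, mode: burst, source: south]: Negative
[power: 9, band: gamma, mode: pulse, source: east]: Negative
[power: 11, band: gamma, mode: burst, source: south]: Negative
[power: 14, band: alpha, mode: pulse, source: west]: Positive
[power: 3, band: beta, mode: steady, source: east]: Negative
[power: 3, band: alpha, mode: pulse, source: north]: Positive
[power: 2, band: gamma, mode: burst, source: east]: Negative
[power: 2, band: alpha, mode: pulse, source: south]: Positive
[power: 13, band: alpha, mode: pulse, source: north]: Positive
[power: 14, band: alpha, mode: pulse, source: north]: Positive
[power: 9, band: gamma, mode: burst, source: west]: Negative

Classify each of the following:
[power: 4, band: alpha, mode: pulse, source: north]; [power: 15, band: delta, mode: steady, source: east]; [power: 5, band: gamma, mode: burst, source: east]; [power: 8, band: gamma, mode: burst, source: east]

Positive, Negative, Negative, Negative

Every 'Positive' example satisfies: band is alpha. None of the 'Negative' examples do.
[power: 4, band: alpha, mode: pulse, source: north] — band is alpha, hence Positive.
[power: 15, band: delta, mode: steady, source: east] — band is delta, hence Negative.
[power: 5, band: gamma, mode: burst, source: east] — band is gamma, hence Negative.
[power: 8, band: gamma, mode: burst, source: east] — band is gamma, hence Negative.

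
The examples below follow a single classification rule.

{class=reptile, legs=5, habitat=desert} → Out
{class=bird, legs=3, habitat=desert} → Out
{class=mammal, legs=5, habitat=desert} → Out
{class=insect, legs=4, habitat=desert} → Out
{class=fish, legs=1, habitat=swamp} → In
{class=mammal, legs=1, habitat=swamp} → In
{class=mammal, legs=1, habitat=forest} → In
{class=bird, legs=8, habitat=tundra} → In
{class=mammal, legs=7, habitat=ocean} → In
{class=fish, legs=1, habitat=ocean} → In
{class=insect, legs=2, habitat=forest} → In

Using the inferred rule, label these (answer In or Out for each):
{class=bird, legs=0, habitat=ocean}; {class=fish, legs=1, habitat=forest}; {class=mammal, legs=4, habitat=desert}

In, In, Out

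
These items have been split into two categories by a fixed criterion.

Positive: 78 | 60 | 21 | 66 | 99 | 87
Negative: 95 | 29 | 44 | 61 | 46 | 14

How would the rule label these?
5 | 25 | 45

Negative, Negative, Positive

The classifier is using: multiple of 3.
5 — 5 = 3·1 + 2, hence Negative.
25 — 25 = 3·8 + 1, hence Negative.
45 — 45 = 3·15, hence Positive.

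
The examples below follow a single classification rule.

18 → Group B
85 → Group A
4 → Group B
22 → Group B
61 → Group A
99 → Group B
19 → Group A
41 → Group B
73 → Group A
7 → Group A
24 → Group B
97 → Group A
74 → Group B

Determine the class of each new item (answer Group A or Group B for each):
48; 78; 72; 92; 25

Group B, Group B, Group B, Group B, Group A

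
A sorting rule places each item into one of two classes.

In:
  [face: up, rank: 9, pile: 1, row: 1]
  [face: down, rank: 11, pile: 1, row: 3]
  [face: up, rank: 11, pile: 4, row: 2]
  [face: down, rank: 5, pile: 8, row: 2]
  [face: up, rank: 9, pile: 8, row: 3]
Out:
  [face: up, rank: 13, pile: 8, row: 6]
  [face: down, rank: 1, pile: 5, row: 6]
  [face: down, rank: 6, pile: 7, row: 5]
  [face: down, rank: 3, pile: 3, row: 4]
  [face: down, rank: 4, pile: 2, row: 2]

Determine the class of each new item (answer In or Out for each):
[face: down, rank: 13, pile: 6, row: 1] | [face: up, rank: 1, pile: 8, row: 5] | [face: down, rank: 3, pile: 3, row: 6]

'In' ⟺ row ≤ 3 AND rank ≥ 5.

In, Out, Out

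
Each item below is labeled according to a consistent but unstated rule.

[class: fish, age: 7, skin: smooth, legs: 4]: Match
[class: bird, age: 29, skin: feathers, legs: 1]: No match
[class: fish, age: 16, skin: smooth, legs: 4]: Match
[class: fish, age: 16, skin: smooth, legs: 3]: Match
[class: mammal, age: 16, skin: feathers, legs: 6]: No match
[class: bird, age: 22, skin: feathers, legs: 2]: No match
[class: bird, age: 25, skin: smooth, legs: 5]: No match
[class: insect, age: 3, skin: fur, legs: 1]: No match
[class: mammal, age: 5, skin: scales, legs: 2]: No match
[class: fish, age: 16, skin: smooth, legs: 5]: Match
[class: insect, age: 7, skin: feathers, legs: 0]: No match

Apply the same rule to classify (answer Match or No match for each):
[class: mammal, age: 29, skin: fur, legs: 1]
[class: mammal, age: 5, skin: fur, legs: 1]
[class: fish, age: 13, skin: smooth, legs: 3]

No match, No match, Match

Every 'Match' example satisfies: class is fish. None of the 'No match' examples do.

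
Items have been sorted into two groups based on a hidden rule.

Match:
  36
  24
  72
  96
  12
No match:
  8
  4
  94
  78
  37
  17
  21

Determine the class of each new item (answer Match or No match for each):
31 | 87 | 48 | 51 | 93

No match, No match, Match, No match, No match

A rule that fits every label: multiple of 12 — true of each 'Match' example, false of each 'No match' one.
31: 31 = 12·2 + 7, fails this test → No match. 87: 87 = 12·7 + 3, fails this test → No match. 48: 48 = 12·4, has this property → Match. 51: 51 = 12·4 + 3, fails this test → No match. 93: 93 = 12·7 + 9, fails this test → No match.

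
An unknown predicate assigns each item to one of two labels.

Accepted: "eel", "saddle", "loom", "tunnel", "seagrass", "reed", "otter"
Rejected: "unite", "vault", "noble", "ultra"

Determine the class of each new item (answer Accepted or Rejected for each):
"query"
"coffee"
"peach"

Rejected, Accepted, Rejected

The rule appears to be: has a double letter.
"query": Rejected (no doubled letter).
"coffee": Accepted ('ff' doubled).
"peach": Rejected (no doubled letter).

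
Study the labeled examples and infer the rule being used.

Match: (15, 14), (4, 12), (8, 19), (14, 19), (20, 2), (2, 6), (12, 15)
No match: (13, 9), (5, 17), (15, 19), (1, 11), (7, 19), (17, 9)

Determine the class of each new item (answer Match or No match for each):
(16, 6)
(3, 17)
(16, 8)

Match, No match, Match

Comparing the two groups points to one rule — product is even.
(16, 6) — 16·6 = 96, hence Match.
(3, 17) — 3·17 = 51, hence No match.
(16, 8) — 16·8 = 128, hence Match.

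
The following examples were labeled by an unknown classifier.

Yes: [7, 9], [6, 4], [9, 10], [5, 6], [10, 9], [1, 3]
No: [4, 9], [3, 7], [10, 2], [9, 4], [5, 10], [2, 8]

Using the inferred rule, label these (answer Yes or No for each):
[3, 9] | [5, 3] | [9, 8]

The common property of the 'Yes' items is: |first − second| ≤ 2. No 'No' item has it.

No, Yes, Yes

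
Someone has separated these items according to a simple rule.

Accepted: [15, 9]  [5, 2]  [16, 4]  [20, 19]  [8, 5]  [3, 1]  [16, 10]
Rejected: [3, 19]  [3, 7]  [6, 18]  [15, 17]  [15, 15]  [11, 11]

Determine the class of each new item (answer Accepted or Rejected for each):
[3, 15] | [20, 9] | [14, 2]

Looking at the examples, the only property every 'Accepted' case has and every 'Rejected' case lacks is: first > second.
Rejected: [3, 15], since 3 < 15. Accepted: [20, 9], since 20 > 9. Accepted: [14, 2], since 14 > 2.

Rejected, Accepted, Accepted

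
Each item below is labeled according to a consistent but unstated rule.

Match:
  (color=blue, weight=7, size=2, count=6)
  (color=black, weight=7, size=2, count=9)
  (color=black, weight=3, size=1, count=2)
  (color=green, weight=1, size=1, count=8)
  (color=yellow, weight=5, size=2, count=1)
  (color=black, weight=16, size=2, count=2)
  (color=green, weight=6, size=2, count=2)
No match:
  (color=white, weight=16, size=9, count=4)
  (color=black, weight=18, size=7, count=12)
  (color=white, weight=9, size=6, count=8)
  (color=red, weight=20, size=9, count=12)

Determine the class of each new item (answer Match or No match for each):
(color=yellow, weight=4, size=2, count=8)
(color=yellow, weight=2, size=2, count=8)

All 'Match' examples share one property — size ≤ 2 — and every 'No match' example lacks it.

Match, Match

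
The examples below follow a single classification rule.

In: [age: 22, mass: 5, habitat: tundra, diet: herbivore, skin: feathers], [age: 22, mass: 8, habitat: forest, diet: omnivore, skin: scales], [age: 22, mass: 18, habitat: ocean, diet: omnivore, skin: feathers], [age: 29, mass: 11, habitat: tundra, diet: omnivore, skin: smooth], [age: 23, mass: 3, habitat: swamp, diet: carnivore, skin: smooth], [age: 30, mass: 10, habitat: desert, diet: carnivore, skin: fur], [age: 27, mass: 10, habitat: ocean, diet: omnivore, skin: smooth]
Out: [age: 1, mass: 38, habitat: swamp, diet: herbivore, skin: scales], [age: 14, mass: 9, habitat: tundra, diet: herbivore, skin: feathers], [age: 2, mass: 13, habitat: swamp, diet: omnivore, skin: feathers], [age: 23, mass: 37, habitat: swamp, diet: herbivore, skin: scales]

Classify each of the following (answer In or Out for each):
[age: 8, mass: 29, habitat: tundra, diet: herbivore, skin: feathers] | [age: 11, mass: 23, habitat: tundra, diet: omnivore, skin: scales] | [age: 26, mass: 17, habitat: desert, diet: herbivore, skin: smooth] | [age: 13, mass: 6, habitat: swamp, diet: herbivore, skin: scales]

One predicate separates the groups cleanly: mass ≤ 18 AND age ≥ 22.
[age: 8, mass: 29, habitat: tundra, diet: herbivore, skin: feathers]: Out (mass = 29, age = 8). [age: 11, mass: 23, habitat: tundra, diet: omnivore, skin: scales]: Out (mass = 23, age = 11). [age: 26, mass: 17, habitat: desert, diet: herbivore, skin: smooth]: In (mass = 17, age = 26). [age: 13, mass: 6, habitat: swamp, diet: herbivore, skin: scales]: Out (mass = 6, age = 13).

Out, Out, In, Out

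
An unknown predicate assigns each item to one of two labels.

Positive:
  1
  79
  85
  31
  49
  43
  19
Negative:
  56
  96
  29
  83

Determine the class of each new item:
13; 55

Positive, Positive

The rule appears to be: ≡ 1 (mod 3).
Positive: 13, since 13 mod 3 = 1. Positive: 55, since 55 mod 3 = 1.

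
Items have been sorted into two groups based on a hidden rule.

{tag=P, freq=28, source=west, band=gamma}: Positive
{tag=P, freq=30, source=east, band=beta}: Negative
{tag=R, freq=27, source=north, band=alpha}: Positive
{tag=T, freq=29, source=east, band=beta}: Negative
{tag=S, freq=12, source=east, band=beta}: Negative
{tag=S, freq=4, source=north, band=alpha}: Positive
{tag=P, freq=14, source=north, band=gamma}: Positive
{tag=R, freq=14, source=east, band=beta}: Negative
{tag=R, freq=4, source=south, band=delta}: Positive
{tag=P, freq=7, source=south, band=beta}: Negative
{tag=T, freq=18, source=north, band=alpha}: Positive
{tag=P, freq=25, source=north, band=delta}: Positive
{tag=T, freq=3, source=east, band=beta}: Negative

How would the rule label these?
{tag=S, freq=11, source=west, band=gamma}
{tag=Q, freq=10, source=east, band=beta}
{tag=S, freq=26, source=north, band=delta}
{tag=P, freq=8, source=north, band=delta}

Checking candidate rules against both groups, what survives is: band is not beta.
{tag=S, freq=11, source=west, band=gamma} — band is gamma, hence Positive. {tag=Q, freq=10, source=east, band=beta} — band is beta, hence Negative. {tag=S, freq=26, source=north, band=delta} — band is delta, hence Positive. {tag=P, freq=8, source=north, band=delta} — band is delta, hence Positive.

Positive, Negative, Positive, Positive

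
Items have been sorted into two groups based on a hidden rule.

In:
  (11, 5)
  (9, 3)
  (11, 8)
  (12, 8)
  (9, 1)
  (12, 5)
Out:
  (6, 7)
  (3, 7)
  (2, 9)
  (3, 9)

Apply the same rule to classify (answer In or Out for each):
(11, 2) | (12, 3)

The pattern is that an item is 'In' exactly when: first > second.

In, In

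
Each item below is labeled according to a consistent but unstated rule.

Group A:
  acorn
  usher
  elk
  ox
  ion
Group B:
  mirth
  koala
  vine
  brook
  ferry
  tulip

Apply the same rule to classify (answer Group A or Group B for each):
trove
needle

All 'Group A' examples share one property — starts with a vowel — and every 'Group B' example lacks it.
trove → starts with 't' → Group B. needle → starts with 'n' → Group B.

Group B, Group B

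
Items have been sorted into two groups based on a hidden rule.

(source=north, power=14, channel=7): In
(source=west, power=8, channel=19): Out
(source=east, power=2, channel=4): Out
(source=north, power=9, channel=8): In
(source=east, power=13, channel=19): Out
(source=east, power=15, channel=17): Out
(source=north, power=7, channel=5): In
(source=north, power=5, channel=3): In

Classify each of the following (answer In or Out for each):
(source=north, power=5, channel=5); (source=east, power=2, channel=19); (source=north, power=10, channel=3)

Looking at the examples, the only property every 'In' case has and every 'Out' case lacks is: source is north.
(source=north, power=5, channel=5): source is north, meets the rule → In.
(source=east, power=2, channel=19): source is east, fails this test → Out.
(source=north, power=10, channel=3): source is north, meets the rule → In.

In, Out, In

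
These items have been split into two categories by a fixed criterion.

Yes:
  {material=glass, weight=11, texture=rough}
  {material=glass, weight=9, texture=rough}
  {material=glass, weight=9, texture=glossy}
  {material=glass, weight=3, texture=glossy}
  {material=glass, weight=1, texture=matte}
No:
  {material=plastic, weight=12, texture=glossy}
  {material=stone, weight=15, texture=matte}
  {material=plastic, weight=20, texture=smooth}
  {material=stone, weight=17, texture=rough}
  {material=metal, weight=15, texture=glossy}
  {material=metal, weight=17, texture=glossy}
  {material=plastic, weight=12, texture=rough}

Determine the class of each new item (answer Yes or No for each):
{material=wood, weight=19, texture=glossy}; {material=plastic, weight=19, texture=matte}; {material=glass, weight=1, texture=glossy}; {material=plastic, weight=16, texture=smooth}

'Yes' ⟺ material is glass.

No, No, Yes, No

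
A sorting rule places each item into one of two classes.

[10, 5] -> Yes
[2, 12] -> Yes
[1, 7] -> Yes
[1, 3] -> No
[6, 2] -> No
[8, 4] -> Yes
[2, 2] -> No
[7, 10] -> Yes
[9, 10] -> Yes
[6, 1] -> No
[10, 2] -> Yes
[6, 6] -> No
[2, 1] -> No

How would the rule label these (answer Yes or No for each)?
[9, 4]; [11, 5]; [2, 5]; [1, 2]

Yes, Yes, No, No

The simplest hypothesis consistent with all the labels is: max ≥ 7.
[9, 4] — max 9, hence Yes.
[11, 5] — max 11, hence Yes.
[2, 5] — max 5, hence No.
[1, 2] — max 2, hence No.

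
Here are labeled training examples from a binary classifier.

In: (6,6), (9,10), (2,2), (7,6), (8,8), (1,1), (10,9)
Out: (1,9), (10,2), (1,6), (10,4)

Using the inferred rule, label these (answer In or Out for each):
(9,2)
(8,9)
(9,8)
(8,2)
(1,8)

Out, In, In, Out, Out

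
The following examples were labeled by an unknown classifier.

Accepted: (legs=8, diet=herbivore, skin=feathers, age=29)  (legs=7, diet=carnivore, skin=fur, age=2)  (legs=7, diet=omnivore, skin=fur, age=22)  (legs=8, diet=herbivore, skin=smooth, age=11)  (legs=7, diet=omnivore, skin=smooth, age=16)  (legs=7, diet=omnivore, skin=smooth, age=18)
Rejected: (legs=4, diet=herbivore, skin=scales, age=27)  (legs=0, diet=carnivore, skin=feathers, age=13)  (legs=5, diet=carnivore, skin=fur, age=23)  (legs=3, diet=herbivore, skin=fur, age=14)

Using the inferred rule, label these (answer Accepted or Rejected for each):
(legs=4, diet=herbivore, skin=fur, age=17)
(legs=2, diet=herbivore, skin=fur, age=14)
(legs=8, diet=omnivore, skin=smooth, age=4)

Rejected, Rejected, Accepted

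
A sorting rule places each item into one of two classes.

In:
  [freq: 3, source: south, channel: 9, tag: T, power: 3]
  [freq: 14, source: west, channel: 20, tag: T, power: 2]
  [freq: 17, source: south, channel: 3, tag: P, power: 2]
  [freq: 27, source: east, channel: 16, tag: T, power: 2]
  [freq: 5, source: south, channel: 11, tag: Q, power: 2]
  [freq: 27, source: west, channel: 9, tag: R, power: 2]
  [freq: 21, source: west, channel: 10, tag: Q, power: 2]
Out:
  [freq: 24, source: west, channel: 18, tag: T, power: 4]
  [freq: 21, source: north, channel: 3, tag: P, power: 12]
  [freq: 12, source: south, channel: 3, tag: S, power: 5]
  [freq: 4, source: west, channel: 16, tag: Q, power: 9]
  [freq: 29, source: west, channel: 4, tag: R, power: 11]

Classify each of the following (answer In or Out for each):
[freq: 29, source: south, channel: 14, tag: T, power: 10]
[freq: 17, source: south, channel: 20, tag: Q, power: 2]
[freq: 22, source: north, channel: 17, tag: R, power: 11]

The pattern is that an item is 'In' exactly when: power ≤ 3.
Out: [freq: 29, source: south, channel: 14, tag: T, power: 10], since power = 10.
In: [freq: 17, source: south, channel: 20, tag: Q, power: 2], since power = 2.
Out: [freq: 22, source: north, channel: 17, tag: R, power: 11], since power = 11.

Out, In, Out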